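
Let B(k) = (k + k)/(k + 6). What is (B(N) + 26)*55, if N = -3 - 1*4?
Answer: 2200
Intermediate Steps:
N = -7 (N = -3 - 4 = -7)
B(k) = 2*k/(6 + k) (B(k) = (2*k)/(6 + k) = 2*k/(6 + k))
(B(N) + 26)*55 = (2*(-7)/(6 - 7) + 26)*55 = (2*(-7)/(-1) + 26)*55 = (2*(-7)*(-1) + 26)*55 = (14 + 26)*55 = 40*55 = 2200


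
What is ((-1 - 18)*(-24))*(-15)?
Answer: -6840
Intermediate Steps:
((-1 - 18)*(-24))*(-15) = -19*(-24)*(-15) = 456*(-15) = -6840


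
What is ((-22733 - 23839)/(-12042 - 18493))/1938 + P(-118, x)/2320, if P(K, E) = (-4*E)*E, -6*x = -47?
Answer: -4324973137/41187073680 ≈ -0.10501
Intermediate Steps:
x = 47/6 (x = -⅙*(-47) = 47/6 ≈ 7.8333)
P(K, E) = -4*E²
((-22733 - 23839)/(-12042 - 18493))/1938 + P(-118, x)/2320 = ((-22733 - 23839)/(-12042 - 18493))/1938 - 4*(47/6)²/2320 = -46572/(-30535)*(1/1938) - 4*2209/36*(1/2320) = -46572*(-1/30535)*(1/1938) - 2209/9*1/2320 = (46572/30535)*(1/1938) - 2209/20880 = 7762/9862805 - 2209/20880 = -4324973137/41187073680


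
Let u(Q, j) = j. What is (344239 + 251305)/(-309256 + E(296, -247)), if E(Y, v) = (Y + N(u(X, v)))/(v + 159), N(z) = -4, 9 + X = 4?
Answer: -13101968/6803705 ≈ -1.9257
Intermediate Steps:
X = -5 (X = -9 + 4 = -5)
E(Y, v) = (-4 + Y)/(159 + v) (E(Y, v) = (Y - 4)/(v + 159) = (-4 + Y)/(159 + v))
(344239 + 251305)/(-309256 + E(296, -247)) = (344239 + 251305)/(-309256 + (-4 + 296)/(159 - 247)) = 595544/(-309256 + 292/(-88)) = 595544/(-309256 - 1/88*292) = 595544/(-309256 - 73/22) = 595544/(-6803705/22) = 595544*(-22/6803705) = -13101968/6803705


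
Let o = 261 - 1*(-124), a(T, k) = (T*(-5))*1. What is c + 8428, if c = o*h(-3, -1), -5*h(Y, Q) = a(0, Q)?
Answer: 8428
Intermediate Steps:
a(T, k) = -5*T (a(T, k) = -5*T*1 = -5*T)
h(Y, Q) = 0 (h(Y, Q) = -(-1)*0 = -1/5*0 = 0)
o = 385 (o = 261 + 124 = 385)
c = 0 (c = 385*0 = 0)
c + 8428 = 0 + 8428 = 8428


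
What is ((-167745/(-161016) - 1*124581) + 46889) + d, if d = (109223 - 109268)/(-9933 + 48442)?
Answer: -160575951573721/2066855048 ≈ -77691.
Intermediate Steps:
d = -45/38509 ≈ -0.0011686
((-167745/(-161016) - 1*124581) + 46889) + d = ((-167745/(-161016) - 1*124581) + 46889) - 45/38509 = ((-167745*(-1/161016) - 124581) + 46889) - 45/38509 = ((55915/53672 - 124581) + 46889) - 45/38509 = (-6686455517/53672 + 46889) - 45/38509 = -4169829109/53672 - 45/38509 = -160575951573721/2066855048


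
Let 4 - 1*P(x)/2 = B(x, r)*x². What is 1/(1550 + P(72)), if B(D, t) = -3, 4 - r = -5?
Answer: 1/32662 ≈ 3.0617e-5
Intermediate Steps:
r = 9 (r = 4 - 1*(-5) = 4 + 5 = 9)
P(x) = 8 + 6*x² (P(x) = 8 - (-6)*x² = 8 + 6*x²)
1/(1550 + P(72)) = 1/(1550 + (8 + 6*72²)) = 1/(1550 + (8 + 6*5184)) = 1/(1550 + (8 + 31104)) = 1/(1550 + 31112) = 1/32662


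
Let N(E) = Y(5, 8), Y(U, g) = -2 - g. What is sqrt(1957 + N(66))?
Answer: sqrt(1947) ≈ 44.125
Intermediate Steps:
N(E) = -10 (N(E) = -2 - 1*8 = -2 - 8 = -10)
sqrt(1957 + N(66)) = sqrt(1957 - 10) = sqrt(1947)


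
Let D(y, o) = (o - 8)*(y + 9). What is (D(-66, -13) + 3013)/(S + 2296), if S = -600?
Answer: 2105/848 ≈ 2.4823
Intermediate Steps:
D(y, o) = (-8 + o)*(9 + y)
(D(-66, -13) + 3013)/(S + 2296) = ((-72 - 8*(-66) + 9*(-13) - 13*(-66)) + 3013)/(-600 + 2296) = ((-72 + 528 - 117 + 858) + 3013)/1696 = (1197 + 3013)*(1/1696) = 4210*(1/1696) = 2105/848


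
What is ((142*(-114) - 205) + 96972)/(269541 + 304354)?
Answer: 4241/30205 ≈ 0.14041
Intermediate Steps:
((142*(-114) - 205) + 96972)/(269541 + 304354) = ((-16188 - 205) + 96972)/573895 = (-16393 + 96972)*(1/573895) = 80579*(1/573895) = 4241/30205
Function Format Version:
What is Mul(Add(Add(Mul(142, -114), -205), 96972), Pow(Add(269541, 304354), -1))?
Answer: Rational(4241, 30205) ≈ 0.14041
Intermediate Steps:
Mul(Add(Add(Mul(142, -114), -205), 96972), Pow(Add(269541, 304354), -1)) = Mul(Add(Add(-16188, -205), 96972), Pow(573895, -1)) = Mul(Add(-16393, 96972), Rational(1, 573895)) = Mul(80579, Rational(1, 573895)) = Rational(4241, 30205)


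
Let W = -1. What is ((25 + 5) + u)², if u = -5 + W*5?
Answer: 400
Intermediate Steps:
u = -10 (u = -5 - 1*5 = -5 - 5 = -10)
((25 + 5) + u)² = ((25 + 5) - 10)² = (30 - 10)² = 20² = 400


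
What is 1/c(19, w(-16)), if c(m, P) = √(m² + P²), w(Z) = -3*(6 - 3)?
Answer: √442/442 ≈ 0.047565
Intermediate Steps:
w(Z) = -9 (w(Z) = -3*3 = -9)
c(m, P) = √(P² + m²)
1/c(19, w(-16)) = 1/(√((-9)² + 19²)) = 1/(√(81 + 361)) = 1/(√442) = √442/442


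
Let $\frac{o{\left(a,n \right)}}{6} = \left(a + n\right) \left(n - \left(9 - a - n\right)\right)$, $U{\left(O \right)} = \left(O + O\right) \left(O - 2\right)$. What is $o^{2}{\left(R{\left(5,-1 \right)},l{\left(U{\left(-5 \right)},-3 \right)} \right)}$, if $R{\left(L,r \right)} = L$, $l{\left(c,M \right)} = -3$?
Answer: $14400$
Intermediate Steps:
$U{\left(O \right)} = 2 O \left(-2 + O\right)$
$o{\left(a,n \right)} = 6 \left(a + n\right) \left(-9 + a + 2 n\right)$ ($o{\left(a,n \right)} = 6 \left(a + n\right) \left(n - \left(9 - a - n\right)\right) = 6 \left(a + n\right) \left(n + \left(-9 + a + n\right)\right) = 6 \left(a + n\right) \left(-9 + a + 2 n\right)$)
$o^{2}{\left(R{\left(5,-1 \right)},l{\left(U{\left(-5 \right)},-3 \right)} \right)} = \left(\left(-54\right) 5 - -162 + 6 \cdot 5^{2} + 12 \left(-3\right)^{2} + 18 \cdot 5 \left(-3\right)\right)^{2} = \left(-270 + 162 + 6 \cdot 25 + 12 \cdot 9 - 270\right)^{2} = \left(-270 + 162 + 150 + 108 - 270\right)^{2} = \left(-120\right)^{2} = 14400$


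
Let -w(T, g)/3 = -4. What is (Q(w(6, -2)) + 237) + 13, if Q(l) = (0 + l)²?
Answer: 394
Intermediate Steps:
w(T, g) = 12 (w(T, g) = -3*(-4) = 12)
Q(l) = l²
(Q(w(6, -2)) + 237) + 13 = (12² + 237) + 13 = (144 + 237) + 13 = 381 + 13 = 394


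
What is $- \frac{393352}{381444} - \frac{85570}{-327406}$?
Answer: $- \frac{12018205229}{15610881783} \approx -0.76986$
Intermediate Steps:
$- \frac{393352}{381444} - \frac{85570}{-327406} = \left(-393352\right) \frac{1}{381444} - - \frac{42785}{163703} = - \frac{98338}{95361} + \frac{42785}{163703} = - \frac{12018205229}{15610881783}$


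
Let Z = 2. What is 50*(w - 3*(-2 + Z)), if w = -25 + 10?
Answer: -750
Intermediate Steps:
w = -15
50*(w - 3*(-2 + Z)) = 50*(-15 - 3*(-2 + 2)) = 50*(-15 - 3*0) = 50*(-15 + 0) = 50*(-15) = -750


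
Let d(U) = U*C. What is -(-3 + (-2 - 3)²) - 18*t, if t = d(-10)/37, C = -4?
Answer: -1534/37 ≈ -41.459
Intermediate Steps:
d(U) = -4*U (d(U) = U*(-4) = -4*U)
t = 40/37 (t = -4*(-10)/37 = 40*(1/37) = 40/37 ≈ 1.0811)
-(-3 + (-2 - 3)²) - 18*t = -(-3 + (-2 - 3)²) - 18*40/37 = -(-3 + (-5)²) - 720/37 = -(-3 + 25) - 720/37 = -1*22 - 720/37 = -22 - 720/37 = -1534/37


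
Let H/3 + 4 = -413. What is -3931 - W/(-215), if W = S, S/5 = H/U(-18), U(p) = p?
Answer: -337927/86 ≈ -3929.4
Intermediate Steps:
H = -1251 (H = -12 + 3*(-413) = -12 - 1239 = -1251)
S = 695/2 (S = 5*(-1251/(-18)) = 5*(-1251*(-1/18)) = 5*(139/2) = 695/2 ≈ 347.50)
W = 695/2 ≈ 347.50
-3931 - W/(-215) = -3931 - 695/(2*(-215)) = -3931 - 695*(-1)/(2*215) = -3931 - 1*(-139/86) = -3931 + 139/86 = -337927/86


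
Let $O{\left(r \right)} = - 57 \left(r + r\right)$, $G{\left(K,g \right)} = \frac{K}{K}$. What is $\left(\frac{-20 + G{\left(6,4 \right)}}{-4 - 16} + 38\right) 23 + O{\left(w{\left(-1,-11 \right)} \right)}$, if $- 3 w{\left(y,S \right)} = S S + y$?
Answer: $\frac{109117}{20} \approx 5455.9$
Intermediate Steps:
$G{\left(K,g \right)} = 1$
$w{\left(y,S \right)} = - \frac{y}{3} - \frac{S^{2}}{3}$ ($w{\left(y,S \right)} = - \frac{S S + y}{3} = - \frac{S^{2} + y}{3} = - \frac{y + S^{2}}{3} = - \frac{y}{3} - \frac{S^{2}}{3}$)
$O{\left(r \right)} = - 114 r$ ($O{\left(r \right)} = - 57 \cdot 2 r = - 114 r$)
$\left(\frac{-20 + G{\left(6,4 \right)}}{-4 - 16} + 38\right) 23 + O{\left(w{\left(-1,-11 \right)} \right)} = \left(\frac{-20 + 1}{-4 - 16} + 38\right) 23 - 114 \left(\left(- \frac{1}{3}\right) \left(-1\right) - \frac{\left(-11\right)^{2}}{3}\right) = \left(- \frac{19}{-20} + 38\right) 23 - 114 \left(\frac{1}{3} - \frac{121}{3}\right) = \left(\left(-19\right) \left(- \frac{1}{20}\right) + 38\right) 23 - 114 \left(\frac{1}{3} - \frac{121}{3}\right) = \left(\frac{19}{20} + 38\right) 23 - -4560 = \frac{779}{20} \cdot 23 + 4560 = \frac{17917}{20} + 4560 = \frac{109117}{20}$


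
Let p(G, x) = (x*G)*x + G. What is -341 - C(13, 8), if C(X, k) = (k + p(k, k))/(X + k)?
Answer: -2563/7 ≈ -366.14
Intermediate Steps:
p(G, x) = G + G*x**2 (p(G, x) = (G*x)*x + G = G*x**2 + G = G + G*x**2)
C(X, k) = (k + k*(1 + k**2))/(X + k)
-341 - C(13, 8) = -341 - 8*(2 + 8**2)/(13 + 8) = -341 - 8*(2 + 64)/21 = -341 - 8*66/21 = -341 - 1*176/7 = -341 - 176/7 = -2563/7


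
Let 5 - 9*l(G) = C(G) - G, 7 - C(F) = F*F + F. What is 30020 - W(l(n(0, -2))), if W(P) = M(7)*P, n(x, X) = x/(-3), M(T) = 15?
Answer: 90070/3 ≈ 30023.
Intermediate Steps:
C(F) = 7 - F - F² (C(F) = 7 - (F*F + F) = 7 - (F² + F) = 7 - (F + F²) = 7 + (-F - F²) = 7 - F - F²)
n(x, X) = -x/3 (n(x, X) = x*(-⅓) = -x/3)
l(G) = -2/9 + G²/9 + 2*G/9 (l(G) = 5/9 - ((7 - G - G²) - G)/9 = 5/9 - (7 - G² - 2*G)/9 = 5/9 + (-7/9 + G²/9 + 2*G/9) = -2/9 + G²/9 + 2*G/9)
W(P) = 15*P
30020 - W(l(n(0, -2))) = 30020 - 15*(-2/9 + (-⅓*0)²/9 + 2*(-⅓*0)/9) = 30020 - 15*(-2/9 + (⅑)*0² + (2/9)*0) = 30020 - 15*(-2/9 + (⅑)*0 + 0) = 30020 - 15*(-2/9 + 0 + 0) = 30020 - 15*(-2)/9 = 30020 - 1*(-10/3) = 30020 + 10/3 = 90070/3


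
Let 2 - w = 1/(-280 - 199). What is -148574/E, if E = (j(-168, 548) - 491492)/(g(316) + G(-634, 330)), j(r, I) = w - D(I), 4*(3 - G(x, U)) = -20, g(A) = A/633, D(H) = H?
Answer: 382878169480/149189365233 ≈ 2.5664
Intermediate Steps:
w = 959/479 (w = 2 - 1/(-280 - 199) = 2 - 1/(-479) = 2 - 1*(-1/479) = 2 + 1/479 = 959/479 ≈ 2.0021)
g(A) = A/633 (g(A) = A*(1/633) = A/633)
G(x, U) = 8 (G(x, U) = 3 - ¼*(-20) = 3 + 5 = 8)
j(r, I) = 959/479 - I
E = -149189365233/2577020 (E = ((959/479 - 1*548) - 491492)/((1/633)*316 + 8) = ((959/479 - 548) - 491492)/(316/633 + 8) = (-261533/479 - 491492)/(5380/633) = -235686201/479*633/5380 = -149189365233/2577020 ≈ -57892.)
-148574/E = -148574/(-149189365233/2577020) = -148574*(-2577020/149189365233) = 382878169480/149189365233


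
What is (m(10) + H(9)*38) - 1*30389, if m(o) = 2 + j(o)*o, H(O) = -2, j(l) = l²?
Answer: -29463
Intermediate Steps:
m(o) = 2 + o³ (m(o) = 2 + o²*o = 2 + o³)
(m(10) + H(9)*38) - 1*30389 = ((2 + 10³) - 2*38) - 1*30389 = ((2 + 1000) - 76) - 30389 = (1002 - 76) - 30389 = 926 - 30389 = -29463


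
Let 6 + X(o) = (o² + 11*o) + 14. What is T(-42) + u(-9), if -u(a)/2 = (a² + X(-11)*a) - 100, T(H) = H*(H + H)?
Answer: 3710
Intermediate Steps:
T(H) = 2*H² (T(H) = H*(2*H) = 2*H²)
X(o) = 8 + o² + 11*o (X(o) = -6 + ((o² + 11*o) + 14) = -6 + (14 + o² + 11*o) = 8 + o² + 11*o)
u(a) = 200 - 16*a - 2*a² (u(a) = -2*((a² + (8 + (-11)² + 11*(-11))*a) - 100) = -2*((a² + (8 + 121 - 121)*a) - 100) = -2*((a² + 8*a) - 100) = -2*(-100 + a² + 8*a) = 200 - 16*a - 2*a²)
T(-42) + u(-9) = 2*(-42)² + (200 - 16*(-9) - 2*(-9)²) = 2*1764 + (200 + 144 - 2*81) = 3528 + (200 + 144 - 162) = 3528 + 182 = 3710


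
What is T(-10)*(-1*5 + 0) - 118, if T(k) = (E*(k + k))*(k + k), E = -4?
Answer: 7882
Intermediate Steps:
T(k) = -16*k**2 (T(k) = (-4*(k + k))*(k + k) = (-8*k)*(2*k) = -16*k**2)
T(-10)*(-1*5 + 0) - 118 = (-16*(-10)**2)*(-1*5 + 0) - 118 = (-16*100)*(-5 + 0) - 118 = -1600*(-5) - 118 = 8000 - 118 = 7882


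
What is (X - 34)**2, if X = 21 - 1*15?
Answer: 784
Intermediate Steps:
X = 6 (X = 21 - 15 = 6)
(X - 34)**2 = (6 - 34)**2 = (-28)**2 = 784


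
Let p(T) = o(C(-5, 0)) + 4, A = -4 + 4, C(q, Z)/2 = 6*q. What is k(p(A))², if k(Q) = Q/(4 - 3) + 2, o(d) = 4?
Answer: 100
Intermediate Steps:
C(q, Z) = 12*q (C(q, Z) = 2*(6*q) = 12*q)
A = 0
p(T) = 8 (p(T) = 4 + 4 = 8)
k(Q) = 2 + Q (k(Q) = Q/1 + 2 = 1*Q + 2 = Q + 2 = 2 + Q)
k(p(A))² = (2 + 8)² = 10² = 100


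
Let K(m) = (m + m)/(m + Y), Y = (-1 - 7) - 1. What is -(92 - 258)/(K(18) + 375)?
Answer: 166/379 ≈ 0.43799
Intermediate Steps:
Y = -9 (Y = -8 - 1 = -9)
K(m) = 2*m/(-9 + m) (K(m) = (m + m)/(m - 9) = (2*m)/(-9 + m) = 2*m/(-9 + m))
-(92 - 258)/(K(18) + 375) = -(92 - 258)/(2*18/(-9 + 18) + 375) = -(-166)/(2*18/9 + 375) = -(-166)/(2*18*(⅑) + 375) = -(-166)/(4 + 375) = -(-166)/379 = -1*(-166/379) = 166/379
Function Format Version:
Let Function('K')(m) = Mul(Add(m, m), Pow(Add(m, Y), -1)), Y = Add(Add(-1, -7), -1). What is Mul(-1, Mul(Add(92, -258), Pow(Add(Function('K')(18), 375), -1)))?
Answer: Rational(166, 379) ≈ 0.43799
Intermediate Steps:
Y = -9 (Y = Add(-8, -1) = -9)
Function('K')(m) = Mul(2, m, Pow(Add(-9, m), -1)) (Function('K')(m) = Mul(Add(m, m), Pow(Add(m, -9), -1)) = Mul(Mul(2, m), Pow(Add(-9, m), -1)) = Mul(2, m, Pow(Add(-9, m), -1)))
Mul(-1, Mul(Add(92, -258), Pow(Add(Function('K')(18), 375), -1))) = Mul(-1, Mul(Add(92, -258), Pow(Add(Mul(2, 18, Pow(Add(-9, 18), -1)), 375), -1))) = Mul(-1, Mul(-166, Pow(Add(Mul(2, 18, Pow(9, -1)), 375), -1))) = Mul(-1, Mul(-166, Pow(Add(Mul(2, 18, Rational(1, 9)), 375), -1))) = Mul(-1, Mul(-166, Pow(Add(4, 375), -1))) = Mul(-1, Mul(-166, Pow(379, -1))) = Mul(-1, Mul(-166, Rational(1, 379))) = Mul(-1, Rational(-166, 379)) = Rational(166, 379)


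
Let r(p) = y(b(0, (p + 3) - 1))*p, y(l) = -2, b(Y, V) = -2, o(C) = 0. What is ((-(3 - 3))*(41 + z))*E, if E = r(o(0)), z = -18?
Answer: 0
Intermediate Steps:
r(p) = -2*p
E = 0 (E = -2*0 = 0)
((-(3 - 3))*(41 + z))*E = ((-(3 - 3))*(41 - 18))*0 = (-1*0*23)*0 = (0*23)*0 = 0*0 = 0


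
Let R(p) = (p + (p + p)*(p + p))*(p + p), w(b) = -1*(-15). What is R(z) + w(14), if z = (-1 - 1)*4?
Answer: -3953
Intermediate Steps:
w(b) = 15
z = -8 (z = -2*4 = -8)
R(p) = 2*p*(p + 4*p²) (R(p) = (p + (2*p)*(2*p))*(2*p) = (p + 4*p²)*(2*p) = 2*p*(p + 4*p²))
R(z) + w(14) = (-8)²*(2 + 8*(-8)) + 15 = 64*(2 - 64) + 15 = 64*(-62) + 15 = -3968 + 15 = -3953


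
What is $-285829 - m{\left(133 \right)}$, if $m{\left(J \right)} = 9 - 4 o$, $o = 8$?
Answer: $-285806$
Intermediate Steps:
$m{\left(J \right)} = -23$ ($m{\left(J \right)} = 9 - 32 = -23$)
$-285829 - m{\left(133 \right)} = -285829 - -23 = -285829 + 23 = -285806$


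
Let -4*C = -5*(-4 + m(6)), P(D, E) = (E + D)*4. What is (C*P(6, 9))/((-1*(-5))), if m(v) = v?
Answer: 30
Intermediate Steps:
P(D, E) = 4*D + 4*E (P(D, E) = (D + E)*4 = 4*D + 4*E)
C = 5/2 (C = -(-5)*(-4 + 6)/4 = -(-5)*2/4 = -1/4*(-10) = 5/2 ≈ 2.5000)
(C*P(6, 9))/((-1*(-5))) = (5*(4*6 + 4*9)/2)/((-1*(-5))) = (5*(24 + 36)/2)/5 = ((5/2)*60)*(1/5) = 150*(1/5) = 30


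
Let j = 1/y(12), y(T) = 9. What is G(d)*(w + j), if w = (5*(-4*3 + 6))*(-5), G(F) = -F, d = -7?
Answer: 9457/9 ≈ 1050.8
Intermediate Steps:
j = ⅑ (j = 1/9 = ⅑ ≈ 0.11111)
w = 150 (w = (5*(-12 + 6))*(-5) = (5*(-6))*(-5) = -30*(-5) = 150)
G(d)*(w + j) = (-1*(-7))*(150 + ⅑) = 7*(1351/9) = 9457/9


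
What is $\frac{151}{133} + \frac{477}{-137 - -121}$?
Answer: $- \frac{61025}{2128} \approx -28.677$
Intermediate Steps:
$\frac{151}{133} + \frac{477}{-137 - -121} = 151 \cdot \frac{1}{133} + \frac{477}{-137 + 121} = \frac{151}{133} + \frac{477}{-16} = \frac{151}{133} + 477 \left(- \frac{1}{16}\right) = \frac{151}{133} - \frac{477}{16} = - \frac{61025}{2128}$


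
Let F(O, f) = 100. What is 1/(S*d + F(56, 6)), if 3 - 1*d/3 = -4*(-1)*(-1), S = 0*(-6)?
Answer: 1/100 ≈ 0.010000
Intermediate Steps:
S = 0
d = 21 (d = 9 - 3*(-4*(-1))*(-1) = 9 - 12*(-1) = 9 - 3*(-4) = 9 + 12 = 21)
1/(S*d + F(56, 6)) = 1/(0*21 + 100) = 1/(0 + 100) = 1/100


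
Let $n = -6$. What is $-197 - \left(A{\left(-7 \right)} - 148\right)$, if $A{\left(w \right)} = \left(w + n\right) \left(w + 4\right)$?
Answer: $-88$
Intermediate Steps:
$A{\left(w \right)} = \left(-6 + w\right) \left(4 + w\right)$ ($A{\left(w \right)} = \left(w - 6\right) \left(w + 4\right) = \left(-6 + w\right) \left(4 + w\right)$)
$-197 - \left(A{\left(-7 \right)} - 148\right) = -197 - \left(\left(-24 + \left(-7\right)^{2} - -14\right) - 148\right) = -197 - \left(\left(-24 + 49 + 14\right) - 148\right) = -197 - \left(39 - 148\right) = -197 - -109 = -197 + 109 = -88$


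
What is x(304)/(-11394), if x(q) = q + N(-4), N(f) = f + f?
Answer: -148/5697 ≈ -0.025979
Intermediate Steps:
N(f) = 2*f
x(q) = -8 + q (x(q) = q + 2*(-4) = q - 8 = -8 + q)
x(304)/(-11394) = (-8 + 304)/(-11394) = 296*(-1/11394) = -148/5697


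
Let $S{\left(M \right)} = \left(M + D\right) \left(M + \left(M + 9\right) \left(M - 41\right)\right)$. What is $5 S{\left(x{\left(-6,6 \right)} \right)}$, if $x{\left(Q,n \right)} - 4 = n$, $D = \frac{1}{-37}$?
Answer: $- \frac{1068255}{37} \approx -28872.0$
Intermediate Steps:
$D = - \frac{1}{37} \approx -0.027027$
$x{\left(Q,n \right)} = 4 + n$
$S{\left(M \right)} = \left(- \frac{1}{37} + M\right) \left(M + \left(-41 + M\right) \left(9 + M\right)\right)$ ($S{\left(M \right)} = \left(M - \frac{1}{37}\right) \left(M + \left(M + 9\right) \left(M - 41\right)\right) = \left(- \frac{1}{37} + M\right) \left(M + \left(9 + M\right) \left(-41 + M\right)\right) = \left(- \frac{1}{37} + M\right) \left(M + \left(-41 + M\right) \left(9 + M\right)\right)$)
$5 S{\left(x{\left(-6,6 \right)} \right)} = 5 \left(\frac{369}{37} + \left(4 + 6\right)^{3} - \frac{13622 \left(4 + 6\right)}{37} - \frac{1148 \left(4 + 6\right)^{2}}{37}\right) = 5 \left(\frac{369}{37} + 10^{3} - \frac{136220}{37} - \frac{1148 \cdot 10^{2}}{37}\right) = 5 \left(\frac{369}{37} + 1000 - \frac{136220}{37} - \frac{114800}{37}\right) = 5 \left(- \frac{213651}{37}\right) = - \frac{1068255}{37}$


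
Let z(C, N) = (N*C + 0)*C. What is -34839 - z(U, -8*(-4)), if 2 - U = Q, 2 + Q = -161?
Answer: -906039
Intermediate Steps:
Q = -163 (Q = -2 - 161 = -163)
U = 165 (U = 2 - 1*(-163) = 2 + 163 = 165)
z(C, N) = N*C**2 (z(C, N) = (C*N + 0)*C = (C*N)*C = N*C**2)
-34839 - z(U, -8*(-4)) = -34839 - (-8*(-4))*165**2 = -34839 - 32*27225 = -34839 - 1*871200 = -34839 - 871200 = -906039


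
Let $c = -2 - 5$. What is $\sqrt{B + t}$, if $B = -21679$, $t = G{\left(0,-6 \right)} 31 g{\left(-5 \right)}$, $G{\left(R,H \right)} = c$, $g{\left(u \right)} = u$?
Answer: $i \sqrt{20594} \approx 143.51 i$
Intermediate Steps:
$c = -7$
$G{\left(R,H \right)} = -7$
$t = 1085$ ($t = \left(-7\right) 31 \left(-5\right) = \left(-217\right) \left(-5\right) = 1085$)
$\sqrt{B + t} = \sqrt{-21679 + 1085} = \sqrt{-20594} = i \sqrt{20594}$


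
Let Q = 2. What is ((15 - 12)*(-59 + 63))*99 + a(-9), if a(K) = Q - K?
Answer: 1199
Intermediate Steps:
a(K) = 2 - K
((15 - 12)*(-59 + 63))*99 + a(-9) = ((15 - 12)*(-59 + 63))*99 + (2 - 1*(-9)) = (3*4)*99 + (2 + 9) = 12*99 + 11 = 1188 + 11 = 1199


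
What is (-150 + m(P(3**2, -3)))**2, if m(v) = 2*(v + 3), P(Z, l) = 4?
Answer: 18496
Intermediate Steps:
m(v) = 6 + 2*v (m(v) = 2*(3 + v) = 6 + 2*v)
(-150 + m(P(3**2, -3)))**2 = (-150 + (6 + 2*4))**2 = (-150 + (6 + 8))**2 = (-150 + 14)**2 = (-136)**2 = 18496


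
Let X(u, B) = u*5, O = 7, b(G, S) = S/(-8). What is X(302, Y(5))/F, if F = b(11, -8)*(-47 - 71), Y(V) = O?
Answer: -755/59 ≈ -12.797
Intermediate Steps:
b(G, S) = -S/8 (b(G, S) = S*(-⅛) = -S/8)
Y(V) = 7
X(u, B) = 5*u
F = -118 (F = (-⅛*(-8))*(-47 - 71) = 1*(-118) = -118)
X(302, Y(5))/F = (5*302)/(-118) = 1510*(-1/118) = -755/59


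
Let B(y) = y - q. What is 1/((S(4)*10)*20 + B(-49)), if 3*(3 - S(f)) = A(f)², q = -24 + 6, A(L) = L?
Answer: -3/1493 ≈ -0.0020094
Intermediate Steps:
q = -18
S(f) = 3 - f²/3
B(y) = 18 + y (B(y) = y - 1*(-18) = y + 18 = 18 + y)
1/((S(4)*10)*20 + B(-49)) = 1/(((3 - ⅓*4²)*10)*20 + (18 - 49)) = 1/(((3 - ⅓*16)*10)*20 - 31) = 1/(((3 - 16/3)*10)*20 - 31) = 1/(-7/3*10*20 - 31) = 1/(-70/3*20 - 31) = 1/(-1400/3 - 31) = 1/(-1493/3) = -3/1493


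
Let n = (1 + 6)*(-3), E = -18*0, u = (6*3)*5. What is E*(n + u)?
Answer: 0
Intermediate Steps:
u = 90 (u = 18*5 = 90)
E = 0
n = -21 (n = 7*(-3) = -21)
E*(n + u) = 0*(-21 + 90) = 0*69 = 0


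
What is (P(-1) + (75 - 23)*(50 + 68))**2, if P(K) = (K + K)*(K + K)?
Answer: 37699600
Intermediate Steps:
P(K) = 4*K**2 (P(K) = (2*K)*(2*K) = 4*K**2)
(P(-1) + (75 - 23)*(50 + 68))**2 = (4*(-1)**2 + (75 - 23)*(50 + 68))**2 = (4*1 + 52*118)**2 = (4 + 6136)**2 = 6140**2 = 37699600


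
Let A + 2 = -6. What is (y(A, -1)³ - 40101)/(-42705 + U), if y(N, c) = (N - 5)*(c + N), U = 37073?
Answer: -195189/704 ≈ -277.26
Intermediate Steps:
A = -8 (A = -2 - 6 = -8)
y(N, c) = (-5 + N)*(N + c)
(y(A, -1)³ - 40101)/(-42705 + U) = (((-8)² - 5*(-8) - 5*(-1) - 8*(-1))³ - 40101)/(-42705 + 37073) = ((64 + 40 + 5 + 8)³ - 40101)/(-5632) = (117³ - 40101)*(-1/5632) = (1601613 - 40101)*(-1/5632) = 1561512*(-1/5632) = -195189/704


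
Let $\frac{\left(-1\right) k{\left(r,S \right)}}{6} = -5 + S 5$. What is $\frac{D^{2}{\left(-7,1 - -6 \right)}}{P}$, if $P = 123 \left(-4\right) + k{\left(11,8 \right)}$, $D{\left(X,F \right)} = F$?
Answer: $- \frac{49}{702} \approx -0.069801$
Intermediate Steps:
$k{\left(r,S \right)} = 30 - 30 S$ ($k{\left(r,S \right)} = - 6 \left(-5 + S 5\right) = - 6 \left(-5 + 5 S\right) = 30 - 30 S$)
$P = -702$ ($P = 123 \left(-4\right) + \left(30 - 240\right) = -492 + \left(30 - 240\right) = -492 - 210 = -702$)
$\frac{D^{2}{\left(-7,1 - -6 \right)}}{P} = \frac{\left(1 - -6\right)^{2}}{-702} = \left(1 + 6\right)^{2} \left(- \frac{1}{702}\right) = 7^{2} \left(- \frac{1}{702}\right) = 49 \left(- \frac{1}{702}\right) = - \frac{49}{702}$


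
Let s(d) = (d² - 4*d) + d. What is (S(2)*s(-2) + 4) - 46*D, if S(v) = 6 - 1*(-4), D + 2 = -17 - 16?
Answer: 1714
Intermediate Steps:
D = -35 (D = -2 + (-17 - 16) = -2 - 33 = -35)
S(v) = 10 (S(v) = 6 + 4 = 10)
s(d) = d² - 3*d
(S(2)*s(-2) + 4) - 46*D = (10*(-2*(-3 - 2)) + 4) - 46*(-35) = (10*(-2*(-5)) + 4) + 1610 = (10*10 + 4) + 1610 = (100 + 4) + 1610 = 104 + 1610 = 1714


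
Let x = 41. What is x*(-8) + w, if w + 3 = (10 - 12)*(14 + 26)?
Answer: -411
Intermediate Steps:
w = -83 (w = -3 + (10 - 12)*(14 + 26) = -3 - 2*40 = -3 - 80 = -83)
x*(-8) + w = 41*(-8) - 83 = -328 - 83 = -411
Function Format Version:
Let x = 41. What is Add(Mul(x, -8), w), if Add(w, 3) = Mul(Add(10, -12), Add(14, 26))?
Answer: -411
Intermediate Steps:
w = -83 (w = Add(-3, Mul(Add(10, -12), Add(14, 26))) = Add(-3, Mul(-2, 40)) = Add(-3, -80) = -83)
Add(Mul(x, -8), w) = Add(Mul(41, -8), -83) = Add(-328, -83) = -411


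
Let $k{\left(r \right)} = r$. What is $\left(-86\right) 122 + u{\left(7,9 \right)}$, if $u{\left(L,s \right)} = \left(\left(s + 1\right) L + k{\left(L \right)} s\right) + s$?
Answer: $-10350$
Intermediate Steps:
$u{\left(L,s \right)} = s + L s + L \left(1 + s\right)$ ($u{\left(L,s \right)} = \left(\left(s + 1\right) L + L s\right) + s = \left(\left(1 + s\right) L + L s\right) + s = \left(L \left(1 + s\right) + L s\right) + s = \left(L s + L \left(1 + s\right)\right) + s = s + L s + L \left(1 + s\right)$)
$\left(-86\right) 122 + u{\left(7,9 \right)} = \left(-86\right) 122 + \left(7 + 9 + 2 \cdot 7 \cdot 9\right) = -10492 + \left(7 + 9 + 126\right) = -10492 + 142 = -10350$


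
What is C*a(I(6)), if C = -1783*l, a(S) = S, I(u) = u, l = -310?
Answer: 3316380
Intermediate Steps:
C = 552730 (C = -1783*(-310) = 552730)
C*a(I(6)) = 552730*6 = 3316380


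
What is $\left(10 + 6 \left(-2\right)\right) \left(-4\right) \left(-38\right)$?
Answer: $-304$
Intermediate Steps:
$\left(10 + 6 \left(-2\right)\right) \left(-4\right) \left(-38\right) = \left(10 - 12\right) \left(-4\right) \left(-38\right) = \left(-2\right) \left(-4\right) \left(-38\right) = 8 \left(-38\right) = -304$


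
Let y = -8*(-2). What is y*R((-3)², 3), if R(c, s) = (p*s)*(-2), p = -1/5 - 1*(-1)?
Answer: -384/5 ≈ -76.800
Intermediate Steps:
y = 16
p = ⅘ (p = -1*⅕ + 1 = -⅕ + 1 = ⅘ ≈ 0.80000)
R(c, s) = -8*s/5 (R(c, s) = (4*s/5)*(-2) = -8*s/5)
y*R((-3)², 3) = 16*(-8/5*3) = 16*(-24/5) = -384/5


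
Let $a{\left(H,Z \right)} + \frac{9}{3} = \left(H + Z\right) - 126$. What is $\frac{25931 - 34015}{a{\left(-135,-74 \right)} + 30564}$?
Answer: $- \frac{4042}{15113} \approx -0.26745$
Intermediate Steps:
$a{\left(H,Z \right)} = -129 + H + Z$ ($a{\left(H,Z \right)} = -3 - \left(126 - H - Z\right) = -3 + \left(-126 + H + Z\right) = -129 + H + Z$)
$\frac{25931 - 34015}{a{\left(-135,-74 \right)} + 30564} = \frac{25931 - 34015}{\left(-129 - 135 - 74\right) + 30564} = - \frac{8084}{-338 + 30564} = - \frac{8084}{30226} = \left(-8084\right) \frac{1}{30226} = - \frac{4042}{15113}$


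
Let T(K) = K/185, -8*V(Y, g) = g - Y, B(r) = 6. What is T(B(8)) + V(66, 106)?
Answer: -919/185 ≈ -4.9676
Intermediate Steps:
V(Y, g) = -g/8 + Y/8 (V(Y, g) = -(g - Y)/8 = -g/8 + Y/8)
T(K) = K/185 (T(K) = K*(1/185) = K/185)
T(B(8)) + V(66, 106) = (1/185)*6 + (-⅛*106 + (⅛)*66) = 6/185 + (-53/4 + 33/4) = 6/185 - 5 = -919/185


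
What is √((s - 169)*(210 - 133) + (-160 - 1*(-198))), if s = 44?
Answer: I*√9587 ≈ 97.913*I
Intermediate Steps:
√((s - 169)*(210 - 133) + (-160 - 1*(-198))) = √((44 - 169)*(210 - 133) + (-160 - 1*(-198))) = √(-125*77 + (-160 + 198)) = √(-9625 + 38) = √(-9587) = I*√9587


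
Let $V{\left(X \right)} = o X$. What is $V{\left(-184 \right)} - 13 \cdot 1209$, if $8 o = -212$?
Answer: $-10841$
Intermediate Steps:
$o = - \frac{53}{2}$ ($o = \frac{1}{8} \left(-212\right) = - \frac{53}{2} \approx -26.5$)
$V{\left(X \right)} = - \frac{53 X}{2}$
$V{\left(-184 \right)} - 13 \cdot 1209 = \left(- \frac{53}{2}\right) \left(-184\right) - 13 \cdot 1209 = 4876 - 15717 = -10841$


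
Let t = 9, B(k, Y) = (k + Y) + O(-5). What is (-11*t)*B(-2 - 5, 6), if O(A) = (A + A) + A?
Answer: 1584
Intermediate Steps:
O(A) = 3*A (O(A) = 2*A + A = 3*A)
B(k, Y) = -15 + Y + k (B(k, Y) = (k + Y) + 3*(-5) = (Y + k) - 15 = -15 + Y + k)
(-11*t)*B(-2 - 5, 6) = (-11*9)*(-15 + 6 + (-2 - 5)) = -99*(-15 + 6 - 7) = -99*(-16) = 1584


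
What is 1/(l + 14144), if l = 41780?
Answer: 1/55924 ≈ 1.7881e-5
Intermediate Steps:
1/(l + 14144) = 1/(41780 + 14144) = 1/55924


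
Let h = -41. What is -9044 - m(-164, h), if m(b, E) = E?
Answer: -9003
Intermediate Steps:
-9044 - m(-164, h) = -9044 - 1*(-41) = -9044 + 41 = -9003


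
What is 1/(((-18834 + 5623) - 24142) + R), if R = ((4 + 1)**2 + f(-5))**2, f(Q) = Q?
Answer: -1/36953 ≈ -2.7061e-5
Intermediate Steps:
R = 400 (R = ((4 + 1)**2 - 5)**2 = (5**2 - 5)**2 = (25 - 5)**2 = 20**2 = 400)
1/(((-18834 + 5623) - 24142) + R) = 1/(((-18834 + 5623) - 24142) + 400) = 1/((-13211 - 24142) + 400) = 1/(-37353 + 400) = 1/(-36953) = -1/36953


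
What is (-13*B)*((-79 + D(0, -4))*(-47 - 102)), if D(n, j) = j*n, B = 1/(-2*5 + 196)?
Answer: -153023/186 ≈ -822.70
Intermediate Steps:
B = 1/186 (B = 1/(-10 + 196) = 1/186 ≈ 0.0053763)
(-13*B)*((-79 + D(0, -4))*(-47 - 102)) = (-13*1/186)*((-79 - 4*0)*(-47 - 102)) = -13*(-79 + 0)*(-149)/186 = -(-1027)*(-149)/186 = -13/186*11771 = -153023/186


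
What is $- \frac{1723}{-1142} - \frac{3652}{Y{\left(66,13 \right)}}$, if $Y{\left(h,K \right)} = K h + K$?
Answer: $- \frac{2669851}{994682} \approx -2.6841$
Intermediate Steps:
$Y{\left(h,K \right)} = K + K h$
$- \frac{1723}{-1142} - \frac{3652}{Y{\left(66,13 \right)}} = - \frac{1723}{-1142} - \frac{3652}{13 \left(1 + 66\right)} = \left(-1723\right) \left(- \frac{1}{1142}\right) - \frac{3652}{13 \cdot 67} = \frac{1723}{1142} - \frac{3652}{871} = - \frac{2669851}{994682}$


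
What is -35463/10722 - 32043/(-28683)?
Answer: -74846687/34171014 ≈ -2.1904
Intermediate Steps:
-35463/10722 - 32043/(-28683) = -35463*1/10722 - 32043*(-1/28683) = -11821/3574 + 10681/9561 = -74846687/34171014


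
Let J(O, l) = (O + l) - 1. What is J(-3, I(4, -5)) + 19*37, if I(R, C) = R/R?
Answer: 700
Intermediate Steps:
I(R, C) = 1
J(O, l) = -1 + O + l
J(-3, I(4, -5)) + 19*37 = (-1 - 3 + 1) + 19*37 = -3 + 703 = 700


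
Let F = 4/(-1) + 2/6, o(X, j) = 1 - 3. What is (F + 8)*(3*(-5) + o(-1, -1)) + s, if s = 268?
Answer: 583/3 ≈ 194.33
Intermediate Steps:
o(X, j) = -2
F = -11/3 (F = 4*(-1) + 2*(⅙) = -4 + ⅓ = -11/3 ≈ -3.6667)
(F + 8)*(3*(-5) + o(-1, -1)) + s = (-11/3 + 8)*(3*(-5) - 2) + 268 = 13*(-15 - 2)/3 + 268 = (13/3)*(-17) + 268 = -221/3 + 268 = 583/3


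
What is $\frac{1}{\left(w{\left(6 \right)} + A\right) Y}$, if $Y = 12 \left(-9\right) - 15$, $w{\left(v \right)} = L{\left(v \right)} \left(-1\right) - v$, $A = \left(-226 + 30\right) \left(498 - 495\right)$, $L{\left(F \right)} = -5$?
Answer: $\frac{1}{72447} \approx 1.3803 \cdot 10^{-5}$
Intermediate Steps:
$A = -588$ ($A = \left(-196\right) 3 = -588$)
$w{\left(v \right)} = 5 - v$ ($w{\left(v \right)} = \left(-5\right) \left(-1\right) - v = 5 - v$)
$Y = -123$ ($Y = -108 - 15 = -123$)
$\frac{1}{\left(w{\left(6 \right)} + A\right) Y} = \frac{1}{\left(\left(5 - 6\right) - 588\right) \left(-123\right)} = \frac{1}{\left(5 - 6\right) - 588} \left(- \frac{1}{123}\right) = \frac{1}{-1 - 588} \left(- \frac{1}{123}\right) = \frac{1}{-589} \left(- \frac{1}{123}\right) = \left(- \frac{1}{589}\right) \left(- \frac{1}{123}\right) = \frac{1}{72447}$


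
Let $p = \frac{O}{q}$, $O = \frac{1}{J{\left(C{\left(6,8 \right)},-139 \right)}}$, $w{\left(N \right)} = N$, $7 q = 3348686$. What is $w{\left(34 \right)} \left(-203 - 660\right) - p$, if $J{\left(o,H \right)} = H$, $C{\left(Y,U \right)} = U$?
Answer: $- \frac{13657743101061}{465467354} \approx -29342.0$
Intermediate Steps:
$q = \frac{3348686}{7}$ ($q = \frac{1}{7} \cdot 3348686 = \frac{3348686}{7} \approx 4.7838 \cdot 10^{5}$)
$O = - \frac{1}{139}$ ($O = \frac{1}{-139} = - \frac{1}{139} \approx -0.0071942$)
$p = - \frac{7}{465467354}$ ($p = - \frac{1}{139 \cdot \frac{3348686}{7}} = \left(- \frac{1}{139}\right) \frac{7}{3348686} = - \frac{7}{465467354} \approx -1.5039 \cdot 10^{-8}$)
$w{\left(34 \right)} \left(-203 - 660\right) - p = 34 \left(-203 - 660\right) - - \frac{7}{465467354} = 34 \left(-863\right) + \frac{7}{465467354} = -29342 + \frac{7}{465467354} = - \frac{13657743101061}{465467354}$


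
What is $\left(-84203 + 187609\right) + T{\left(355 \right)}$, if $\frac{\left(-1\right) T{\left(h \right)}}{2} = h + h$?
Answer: $101986$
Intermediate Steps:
$T{\left(h \right)} = - 4 h$ ($T{\left(h \right)} = - 2 \left(h + h\right) = - 2 \cdot 2 h = - 4 h$)
$\left(-84203 + 187609\right) + T{\left(355 \right)} = \left(-84203 + 187609\right) - 1420 = 103406 - 1420 = 101986$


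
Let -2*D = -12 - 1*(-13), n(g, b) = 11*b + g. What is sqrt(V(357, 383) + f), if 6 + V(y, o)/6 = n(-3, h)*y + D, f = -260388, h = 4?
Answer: I*sqrt(172605) ≈ 415.46*I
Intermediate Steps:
n(g, b) = g + 11*b
D = -1/2 (D = -(-12 - 1*(-13))/2 = -(-12 + 13)/2 = -1/2*1 = -1/2 ≈ -0.50000)
V(y, o) = -39 + 246*y (V(y, o) = -36 + 6*((-3 + 11*4)*y - 1/2) = -36 + 6*((-3 + 44)*y - 1/2) = -36 + 6*(41*y - 1/2) = -36 + 6*(-1/2 + 41*y) = -36 + (-3 + 246*y) = -39 + 246*y)
sqrt(V(357, 383) + f) = sqrt((-39 + 246*357) - 260388) = sqrt((-39 + 87822) - 260388) = sqrt(87783 - 260388) = sqrt(-172605) = I*sqrt(172605)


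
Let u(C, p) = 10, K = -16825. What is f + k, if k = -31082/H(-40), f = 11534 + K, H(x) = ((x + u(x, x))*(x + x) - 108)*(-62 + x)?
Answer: -618460031/116892 ≈ -5290.9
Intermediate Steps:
H(x) = (-108 + 2*x*(10 + x))*(-62 + x) (H(x) = ((x + 10)*(x + x) - 108)*(-62 + x) = ((10 + x)*(2*x) - 108)*(-62 + x) = (2*x*(10 + x) - 108)*(-62 + x) = (-108 + 2*x*(10 + x))*(-62 + x))
f = -5291 (f = 11534 - 16825 = -5291)
k = 15541/116892 (k = -31082/(6696 - 1348*(-40) - 104*(-40)² + 2*(-40)³) = -31082/(6696 + 53920 - 104*1600 + 2*(-64000)) = -31082/(6696 + 53920 - 166400 - 128000) = -31082/(-233784) = -31082*(-1/233784) = 15541/116892 ≈ 0.13295)
f + k = -5291 + 15541/116892 = -618460031/116892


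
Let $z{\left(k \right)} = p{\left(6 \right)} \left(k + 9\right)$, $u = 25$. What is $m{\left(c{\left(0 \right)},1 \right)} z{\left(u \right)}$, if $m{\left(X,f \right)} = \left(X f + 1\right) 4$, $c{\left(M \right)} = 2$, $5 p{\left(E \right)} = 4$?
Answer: $\frac{1632}{5} \approx 326.4$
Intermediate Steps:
$p{\left(E \right)} = \frac{4}{5}$ ($p{\left(E \right)} = \frac{1}{5} \cdot 4 = \frac{4}{5}$)
$z{\left(k \right)} = \frac{36}{5} + \frac{4 k}{5}$ ($z{\left(k \right)} = \frac{4 \left(k + 9\right)}{5} = \frac{4 \left(9 + k\right)}{5} = \frac{36}{5} + \frac{4 k}{5}$)
$m{\left(X,f \right)} = 4 + 4 X f$ ($m{\left(X,f \right)} = \left(1 + X f\right) 4 = 4 + 4 X f$)
$m{\left(c{\left(0 \right)},1 \right)} z{\left(u \right)} = \left(4 + 4 \cdot 2 \cdot 1\right) \left(\frac{36}{5} + \frac{4}{5} \cdot 25\right) = \left(4 + 8\right) \left(\frac{36}{5} + 20\right) = 12 \cdot \frac{136}{5} = \frac{1632}{5}$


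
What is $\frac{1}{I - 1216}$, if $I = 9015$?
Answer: $\frac{1}{7799} \approx 0.00012822$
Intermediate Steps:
$\frac{1}{I - 1216} = \frac{1}{9015 - 1216} = \frac{1}{7799}$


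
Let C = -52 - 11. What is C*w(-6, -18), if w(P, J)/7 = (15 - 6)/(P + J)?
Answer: 1323/8 ≈ 165.38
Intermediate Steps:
C = -63
w(P, J) = 63/(J + P) (w(P, J) = 7*((15 - 6)/(P + J)) = 7*(9/(J + P)) = 63/(J + P))
C*w(-6, -18) = -3969/(-18 - 6) = -3969/(-24) = -3969*(-1)/24 = -63*(-21/8) = 1323/8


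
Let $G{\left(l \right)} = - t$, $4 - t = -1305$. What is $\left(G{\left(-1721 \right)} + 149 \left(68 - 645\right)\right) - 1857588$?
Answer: $-1944870$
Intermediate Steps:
$t = 1309$ ($t = 4 - -1305 = 4 + 1305 = 1309$)
$G{\left(l \right)} = -1309$ ($G{\left(l \right)} = \left(-1\right) 1309 = -1309$)
$\left(G{\left(-1721 \right)} + 149 \left(68 - 645\right)\right) - 1857588 = \left(-1309 + 149 \left(68 - 645\right)\right) - 1857588 = \left(-1309 + 149 \left(-577\right)\right) - 1857588 = \left(-1309 - 85973\right) - 1857588 = -87282 - 1857588 = -1944870$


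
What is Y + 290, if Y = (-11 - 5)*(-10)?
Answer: 450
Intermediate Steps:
Y = 160 (Y = -16*(-10) = 160)
Y + 290 = 160 + 290 = 450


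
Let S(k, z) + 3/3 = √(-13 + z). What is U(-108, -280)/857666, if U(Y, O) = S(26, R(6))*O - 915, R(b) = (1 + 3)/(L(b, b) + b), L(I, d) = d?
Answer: -635/857666 - 140*I*√114/1286499 ≈ -0.00074038 - 0.0011619*I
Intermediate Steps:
R(b) = 2/b (R(b) = (1 + 3)/(b + b) = 4/((2*b)) = 4*(1/(2*b)) = 2/b)
S(k, z) = -1 + √(-13 + z)
U(Y, O) = -915 + O*(-1 + I*√114/3) (U(Y, O) = (-1 + √(-13 + 2/6))*O - 915 = (-1 + √(-13 + 2*(⅙)))*O - 915 = (-1 + √(-13 + ⅓))*O - 915 = (-1 + √(-38/3))*O - 915 = (-1 + I*√114/3)*O - 915 = O*(-1 + I*√114/3) - 915 = -915 + O*(-1 + I*√114/3))
U(-108, -280)/857666 = (-915 - 1*(-280) + (⅓)*I*(-280)*√114)/857666 = (-915 + 280 - 280*I*√114/3)*(1/857666) = (-635 - 280*I*√114/3)*(1/857666) = -635/857666 - 140*I*√114/1286499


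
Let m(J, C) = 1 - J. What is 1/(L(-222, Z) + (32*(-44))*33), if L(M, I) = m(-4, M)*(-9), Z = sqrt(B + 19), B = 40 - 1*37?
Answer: -1/46509 ≈ -2.1501e-5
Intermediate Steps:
B = 3 (B = 40 - 37 = 3)
Z = sqrt(22) (Z = sqrt(3 + 19) = sqrt(22) ≈ 4.6904)
L(M, I) = -45 (L(M, I) = (1 - 1*(-4))*(-9) = (1 + 4)*(-9) = 5*(-9) = -45)
1/(L(-222, Z) + (32*(-44))*33) = 1/(-45 + (32*(-44))*33) = 1/(-45 - 1408*33) = 1/(-45 - 46464) = 1/(-46509) = -1/46509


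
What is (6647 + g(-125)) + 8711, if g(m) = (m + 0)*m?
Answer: 30983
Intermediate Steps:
g(m) = m**2 (g(m) = m*m = m**2)
(6647 + g(-125)) + 8711 = (6647 + (-125)**2) + 8711 = (6647 + 15625) + 8711 = 22272 + 8711 = 30983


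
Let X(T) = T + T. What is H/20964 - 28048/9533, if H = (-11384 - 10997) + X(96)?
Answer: -799526009/199849812 ≈ -4.0006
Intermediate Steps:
X(T) = 2*T
H = -22189 (H = (-11384 - 10997) + 2*96 = -22381 + 192 = -22189)
H/20964 - 28048/9533 = -22189/20964 - 28048/9533 = -799526009/199849812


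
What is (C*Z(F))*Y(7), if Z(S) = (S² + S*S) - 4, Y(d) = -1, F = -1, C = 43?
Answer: 86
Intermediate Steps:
Z(S) = -4 + 2*S² (Z(S) = (S² + S²) - 4 = 2*S² - 4 = -4 + 2*S²)
(C*Z(F))*Y(7) = (43*(-4 + 2*(-1)²))*(-1) = (43*(-4 + 2*1))*(-1) = (43*(-4 + 2))*(-1) = (43*(-2))*(-1) = -86*(-1) = 86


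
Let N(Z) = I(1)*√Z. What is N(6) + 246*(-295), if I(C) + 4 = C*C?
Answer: -72570 - 3*√6 ≈ -72577.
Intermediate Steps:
I(C) = -4 + C² (I(C) = -4 + C*C = -4 + C²)
N(Z) = -3*√Z (N(Z) = (-4 + 1²)*√Z = (-4 + 1)*√Z = -3*√Z)
N(6) + 246*(-295) = -3*√6 + 246*(-295) = -3*√6 - 72570 = -72570 - 3*√6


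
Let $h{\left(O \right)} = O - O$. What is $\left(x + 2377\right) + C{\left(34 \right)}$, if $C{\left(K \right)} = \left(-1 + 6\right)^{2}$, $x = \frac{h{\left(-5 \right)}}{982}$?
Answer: $2402$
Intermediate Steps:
$h{\left(O \right)} = 0$
$x = 0$ ($x = \frac{0}{982} = 0 \cdot \frac{1}{982} = 0$)
$C{\left(K \right)} = 25$ ($C{\left(K \right)} = 5^{2} = 25$)
$\left(x + 2377\right) + C{\left(34 \right)} = \left(0 + 2377\right) + 25 = 2377 + 25 = 2402$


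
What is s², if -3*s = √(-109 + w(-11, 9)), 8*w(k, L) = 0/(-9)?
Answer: -109/9 ≈ -12.111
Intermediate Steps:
w(k, L) = 0 (w(k, L) = (0/(-9))/8 = (0*(-⅑))/8 = (⅛)*0 = 0)
s = -I*√109/3 (s = -√(-109 + 0)/3 = -I*√109/3 ≈ -3.4801*I)
s² = (-I*√109/3)² = -109/9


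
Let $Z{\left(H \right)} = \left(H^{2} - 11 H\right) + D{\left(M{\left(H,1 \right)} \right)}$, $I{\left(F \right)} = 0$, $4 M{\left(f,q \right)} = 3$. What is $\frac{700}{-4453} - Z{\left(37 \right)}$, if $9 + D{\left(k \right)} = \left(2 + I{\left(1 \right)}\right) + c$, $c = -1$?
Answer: $- \frac{4248862}{4453} \approx -954.16$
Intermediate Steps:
$M{\left(f,q \right)} = \frac{3}{4}$ ($M{\left(f,q \right)} = \frac{1}{4} \cdot 3 = \frac{3}{4}$)
$D{\left(k \right)} = -8$ ($D{\left(k \right)} = -9 + \left(\left(2 + 0\right) - 1\right) = -9 + \left(2 - 1\right) = -9 + 1 = -8$)
$Z{\left(H \right)} = -8 + H^{2} - 11 H$ ($Z{\left(H \right)} = \left(H^{2} - 11 H\right) - 8 = -8 + H^{2} - 11 H$)
$\frac{700}{-4453} - Z{\left(37 \right)} = \frac{700}{-4453} - \left(-8 + 37^{2} - 407\right) = 700 \left(- \frac{1}{4453}\right) - \left(-8 + 1369 - 407\right) = - \frac{700}{4453} - 954 = - \frac{4248862}{4453}$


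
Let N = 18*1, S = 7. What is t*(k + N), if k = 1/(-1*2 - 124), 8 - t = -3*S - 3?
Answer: 36272/63 ≈ 575.75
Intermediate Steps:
t = 32 (t = 8 - (-3*7 - 3) = 8 - (-21 - 3) = 8 - 1*(-24) = 8 + 24 = 32)
N = 18
k = -1/126 (k = 1/(-2 - 124) = 1/(-126) = -1/126 ≈ -0.0079365)
t*(k + N) = 32*(-1/126 + 18) = 32*(2267/126) = 36272/63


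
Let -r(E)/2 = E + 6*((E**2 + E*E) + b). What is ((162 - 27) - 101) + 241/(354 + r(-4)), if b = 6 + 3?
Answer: 4179/130 ≈ 32.146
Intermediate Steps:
b = 9
r(E) = -108 - 24*E**2 - 2*E (r(E) = -2*(E + 6*((E**2 + E*E) + 9)) = -2*(E + 6*((E**2 + E**2) + 9)) = -2*(E + 6*(2*E**2 + 9)) = -2*(E + 6*(9 + 2*E**2)) = -2*(E + (54 + 12*E**2)) = -2*(54 + E + 12*E**2) = -108 - 24*E**2 - 2*E)
((162 - 27) - 101) + 241/(354 + r(-4)) = ((162 - 27) - 101) + 241/(354 + (-108 - 24*(-4)**2 - 2*(-4))) = (135 - 101) + 241/(354 + (-108 - 24*16 + 8)) = 34 + 241/(354 + (-108 - 384 + 8)) = 34 + 241/(354 - 484) = 34 + 241/(-130) = 34 + 241*(-1/130) = 34 - 241/130 = 4179/130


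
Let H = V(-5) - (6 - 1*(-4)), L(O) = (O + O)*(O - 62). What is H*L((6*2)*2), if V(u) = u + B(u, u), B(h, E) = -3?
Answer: 32832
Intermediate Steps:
L(O) = 2*O*(-62 + O) (L(O) = (2*O)*(-62 + O) = 2*O*(-62 + O))
V(u) = -3 + u (V(u) = u - 3 = -3 + u)
H = -18 (H = (-3 - 5) - (6 - 1*(-4)) = -8 - (6 + 4) = -8 - 1*10 = -8 - 10 = -18)
H*L((6*2)*2) = -36*(6*2)*2*(-62 + (6*2)*2) = -36*12*2*(-62 + 12*2) = -36*24*(-62 + 24) = -36*24*(-38) = -18*(-1824) = 32832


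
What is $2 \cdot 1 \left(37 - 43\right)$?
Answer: $-12$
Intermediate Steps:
$2 \cdot 1 \left(37 - 43\right) = 2 \left(-6\right) = -12$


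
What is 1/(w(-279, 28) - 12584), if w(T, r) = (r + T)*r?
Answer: -1/19612 ≈ -5.0989e-5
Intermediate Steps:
w(T, r) = r*(T + r) (w(T, r) = (T + r)*r = r*(T + r))
1/(w(-279, 28) - 12584) = 1/(28*(-279 + 28) - 12584) = 1/(28*(-251) - 12584) = 1/(-7028 - 12584) = 1/(-19612) = -1/19612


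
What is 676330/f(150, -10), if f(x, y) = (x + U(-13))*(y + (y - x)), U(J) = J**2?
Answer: -67633/5423 ≈ -12.472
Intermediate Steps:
f(x, y) = (169 + x)*(-x + 2*y) (f(x, y) = (x + (-13)**2)*(y + (y - x)) = (x + 169)*(-x + 2*y) = (169 + x)*(-x + 2*y))
676330/f(150, -10) = 676330/(-1*150**2 - 169*150 + 338*(-10) + 2*150*(-10)) = 676330/(-1*22500 - 25350 - 3380 - 3000) = 676330/(-22500 - 25350 - 3380 - 3000) = 676330/(-54230) = 676330*(-1/54230) = -67633/5423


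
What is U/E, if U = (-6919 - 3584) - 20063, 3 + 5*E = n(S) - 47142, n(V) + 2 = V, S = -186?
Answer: 152830/47333 ≈ 3.2288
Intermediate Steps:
n(V) = -2 + V
E = -47333/5 (E = -⅗ + ((-2 - 186) - 47142)/5 = -⅗ + (-188 - 47142)/5 = -⅗ + (⅕)*(-47330) = -⅗ - 9466 = -47333/5 ≈ -9466.6)
U = -30566 (U = -10503 - 20063 = -30566)
U/E = -30566/(-47333/5) = -30566*(-5/47333) = 152830/47333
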